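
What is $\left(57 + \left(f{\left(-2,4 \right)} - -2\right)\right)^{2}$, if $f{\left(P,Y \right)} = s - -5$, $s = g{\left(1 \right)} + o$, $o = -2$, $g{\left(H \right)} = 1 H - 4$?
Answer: $3481$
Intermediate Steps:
$g{\left(H \right)} = -4 + H$ ($g{\left(H \right)} = H - 4 = -4 + H$)
$s = -5$ ($s = \left(-4 + 1\right) - 2 = -3 - 2 = -5$)
$f{\left(P,Y \right)} = 0$ ($f{\left(P,Y \right)} = -5 - -5 = -5 + 5 = 0$)
$\left(57 + \left(f{\left(-2,4 \right)} - -2\right)\right)^{2} = \left(57 + \left(0 - -2\right)\right)^{2} = \left(57 + \left(0 + 2\right)\right)^{2} = \left(57 + 2\right)^{2} = 59^{2} = 3481$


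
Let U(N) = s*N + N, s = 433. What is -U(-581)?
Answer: 252154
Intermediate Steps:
U(N) = 434*N (U(N) = 433*N + N = 434*N)
-U(-581) = -434*(-581) = -1*(-252154) = 252154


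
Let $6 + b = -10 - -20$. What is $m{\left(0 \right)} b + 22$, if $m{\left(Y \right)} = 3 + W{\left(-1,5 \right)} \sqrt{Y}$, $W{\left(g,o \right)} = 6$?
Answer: $34$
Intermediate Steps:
$b = 4$ ($b = -6 - -10 = -6 + \left(-10 + 20\right) = -6 + 10 = 4$)
$m{\left(Y \right)} = 3 + 6 \sqrt{Y}$
$m{\left(0 \right)} b + 22 = \left(3 + 6 \sqrt{0}\right) 4 + 22 = \left(3 + 6 \cdot 0\right) 4 + 22 = \left(3 + 0\right) 4 + 22 = 3 \cdot 4 + 22 = 12 + 22 = 34$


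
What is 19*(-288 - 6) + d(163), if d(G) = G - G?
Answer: -5586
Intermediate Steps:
d(G) = 0
19*(-288 - 6) + d(163) = 19*(-288 - 6) + 0 = 19*(-294) + 0 = -5586 + 0 = -5586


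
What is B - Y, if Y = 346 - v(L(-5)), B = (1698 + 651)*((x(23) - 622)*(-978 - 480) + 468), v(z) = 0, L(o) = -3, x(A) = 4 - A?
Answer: 2196422708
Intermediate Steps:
B = 2196423054 (B = (1698 + 651)*(((4 - 1*23) - 622)*(-978 - 480) + 468) = 2349*(((4 - 23) - 622)*(-1458) + 468) = 2349*((-19 - 622)*(-1458) + 468) = 2349*(-641*(-1458) + 468) = 2349*(934578 + 468) = 2349*935046 = 2196423054)
Y = 346 (Y = 346 - 1*0 = 346 + 0 = 346)
B - Y = 2196423054 - 1*346 = 2196423054 - 346 = 2196422708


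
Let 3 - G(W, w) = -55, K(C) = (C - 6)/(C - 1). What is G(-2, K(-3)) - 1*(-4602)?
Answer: 4660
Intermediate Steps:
K(C) = (-6 + C)/(-1 + C)
G(W, w) = 58 (G(W, w) = 3 - 1*(-55) = 3 + 55 = 58)
G(-2, K(-3)) - 1*(-4602) = 58 - 1*(-4602) = 58 + 4602 = 4660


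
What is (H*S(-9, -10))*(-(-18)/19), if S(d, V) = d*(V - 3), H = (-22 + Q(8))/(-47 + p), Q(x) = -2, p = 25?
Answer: 25272/209 ≈ 120.92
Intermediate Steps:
H = 12/11 (H = (-22 - 2)/(-47 + 25) = -24/(-22) = -24*(-1/22) = 12/11 ≈ 1.0909)
S(d, V) = d*(-3 + V)
(H*S(-9, -10))*(-(-18)/19) = (12*(-9*(-3 - 10))/11)*(-(-18)/19) = (12*(-9*(-13))/11)*(-(-18)/19) = ((12/11)*117)*(-1*(-18/19)) = (1404/11)*(18/19) = 25272/209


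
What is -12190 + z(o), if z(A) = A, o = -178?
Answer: -12368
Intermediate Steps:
-12190 + z(o) = -12190 - 178 = -12368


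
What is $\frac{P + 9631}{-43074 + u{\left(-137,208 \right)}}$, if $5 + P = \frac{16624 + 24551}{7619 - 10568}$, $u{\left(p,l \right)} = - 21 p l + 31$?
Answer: $\frac{9448633}{545931659} \approx 0.017307$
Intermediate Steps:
$u{\left(p,l \right)} = 31 - 21 l p$ ($u{\left(p,l \right)} = - 21 l p + 31 = 31 - 21 l p$)
$P = - \frac{18640}{983}$ ($P = -5 + \frac{16624 + 24551}{7619 - 10568} = -5 + \frac{41175}{-2949} = -5 + 41175 \left(- \frac{1}{2949}\right) = -5 - \frac{13725}{983} = - \frac{18640}{983} \approx -18.962$)
$\frac{P + 9631}{-43074 + u{\left(-137,208 \right)}} = \frac{- \frac{18640}{983} + 9631}{-43074 - \left(-31 + 4368 \left(-137\right)\right)} = \frac{9448633}{983 \left(-43074 + \left(31 + 598416\right)\right)} = \frac{9448633}{983 \left(-43074 + 598447\right)} = \frac{9448633}{983 \cdot 555373} = \frac{9448633}{983} \cdot \frac{1}{555373} = \frac{9448633}{545931659}$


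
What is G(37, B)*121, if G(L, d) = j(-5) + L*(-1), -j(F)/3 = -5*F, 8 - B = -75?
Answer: -13552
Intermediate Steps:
B = 83 (B = 8 - 1*(-75) = 8 + 75 = 83)
j(F) = 15*F (j(F) = -(-15)*F = 15*F)
G(L, d) = -75 - L (G(L, d) = 15*(-5) + L*(-1) = -75 - L)
G(37, B)*121 = (-75 - 1*37)*121 = (-75 - 37)*121 = -112*121 = -13552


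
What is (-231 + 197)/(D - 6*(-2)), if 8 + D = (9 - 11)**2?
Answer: -17/4 ≈ -4.2500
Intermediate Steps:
D = -4 (D = -8 + (9 - 11)**2 = -8 + (-2)**2 = -8 + 4 = -4)
(-231 + 197)/(D - 6*(-2)) = (-231 + 197)/(-4 - 6*(-2)) = -34/(-4 + 12) = -34/8 = -34*1/8 = -17/4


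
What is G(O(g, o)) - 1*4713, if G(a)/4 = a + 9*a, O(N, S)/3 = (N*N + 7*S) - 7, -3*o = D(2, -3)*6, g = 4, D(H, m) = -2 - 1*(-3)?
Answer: -5313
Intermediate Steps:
D(H, m) = 1 (D(H, m) = -2 + 3 = 1)
o = -2 (o = -6/3 = -1/3*6 = -2)
O(N, S) = -21 + 3*N**2 + 21*S (O(N, S) = 3*((N*N + 7*S) - 7) = 3*((N**2 + 7*S) - 7) = 3*(-7 + N**2 + 7*S) = -21 + 3*N**2 + 21*S)
G(a) = 40*a (G(a) = 4*(a + 9*a) = 4*(10*a) = 40*a)
G(O(g, o)) - 1*4713 = 40*(-21 + 3*4**2 + 21*(-2)) - 1*4713 = 40*(-21 + 3*16 - 42) - 4713 = 40*(-21 + 48 - 42) - 4713 = 40*(-15) - 4713 = -600 - 4713 = -5313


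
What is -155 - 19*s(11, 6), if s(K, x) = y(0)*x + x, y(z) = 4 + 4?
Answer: -1181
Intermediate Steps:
y(z) = 8
s(K, x) = 9*x (s(K, x) = 8*x + x = 9*x)
-155 - 19*s(11, 6) = -155 - 171*6 = -155 - 19*54 = -155 - 1026 = -1181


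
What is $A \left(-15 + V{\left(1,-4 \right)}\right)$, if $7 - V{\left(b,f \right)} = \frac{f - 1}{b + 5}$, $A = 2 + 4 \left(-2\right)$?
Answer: $43$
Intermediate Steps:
$A = -6$ ($A = 2 - 8 = -6$)
$V{\left(b,f \right)} = 7 - \frac{-1 + f}{5 + b}$ ($V{\left(b,f \right)} = 7 - \frac{f - 1}{b + 5} = 7 - \frac{-1 + f}{5 + b}$)
$A \left(-15 + V{\left(1,-4 \right)}\right) = - 6 \left(-15 + \frac{36 - -4 + 7 \cdot 1}{5 + 1}\right) = - 6 \left(-15 + \frac{36 + 4 + 7}{6}\right) = - 6 \left(-15 + \frac{1}{6} \cdot 47\right) = - 6 \left(-15 + \frac{47}{6}\right) = \left(-6\right) \left(- \frac{43}{6}\right) = 43$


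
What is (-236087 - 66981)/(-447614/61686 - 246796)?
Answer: 9347526324/7612152835 ≈ 1.2280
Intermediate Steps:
(-236087 - 66981)/(-447614/61686 - 246796) = -303068/(-447614*1/61686 - 246796) = -303068/(-223807/30843 - 246796) = -303068/(-7612152835/30843) = -303068*(-30843/7612152835) = 9347526324/7612152835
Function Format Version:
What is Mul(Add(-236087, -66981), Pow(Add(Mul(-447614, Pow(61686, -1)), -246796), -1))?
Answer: Rational(9347526324, 7612152835) ≈ 1.2280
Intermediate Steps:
Mul(Add(-236087, -66981), Pow(Add(Mul(-447614, Pow(61686, -1)), -246796), -1)) = Mul(-303068, Pow(Add(Mul(-447614, Rational(1, 61686)), -246796), -1)) = Mul(-303068, Pow(Add(Rational(-223807, 30843), -246796), -1)) = Mul(-303068, Pow(Rational(-7612152835, 30843), -1)) = Mul(-303068, Rational(-30843, 7612152835)) = Rational(9347526324, 7612152835)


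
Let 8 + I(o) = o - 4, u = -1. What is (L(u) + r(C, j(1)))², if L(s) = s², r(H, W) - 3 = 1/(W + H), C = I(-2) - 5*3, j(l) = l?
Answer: 12321/784 ≈ 15.716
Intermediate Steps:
I(o) = -12 + o (I(o) = -8 + (o - 4) = -8 + (-4 + o) = -12 + o)
C = -29 (C = (-12 - 2) - 5*3 = -14 - 15 = -29)
r(H, W) = 3 + 1/(H + W) (r(H, W) = 3 + 1/(W + H) = 3 + 1/(H + W))
(L(u) + r(C, j(1)))² = ((-1)² + (1 + 3*(-29) + 3*1)/(-29 + 1))² = (1 + (1 - 87 + 3)/(-28))² = (1 - 1/28*(-83))² = (1 + 83/28)² = (111/28)² = 12321/784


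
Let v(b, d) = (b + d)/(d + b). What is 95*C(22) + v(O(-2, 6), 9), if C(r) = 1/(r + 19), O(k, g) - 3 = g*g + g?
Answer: 136/41 ≈ 3.3171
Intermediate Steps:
O(k, g) = 3 + g + g**2 (O(k, g) = 3 + (g*g + g) = 3 + (g**2 + g) = 3 + (g + g**2) = 3 + g + g**2)
v(b, d) = 1 (v(b, d) = (b + d)/(b + d) = 1)
C(r) = 1/(19 + r)
95*C(22) + v(O(-2, 6), 9) = 95/(19 + 22) + 1 = 95/41 + 1 = 136/41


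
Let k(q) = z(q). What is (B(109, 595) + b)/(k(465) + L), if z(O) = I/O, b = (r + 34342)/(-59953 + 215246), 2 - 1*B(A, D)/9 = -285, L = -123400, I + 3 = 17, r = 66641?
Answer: -93284301465/4455432729449 ≈ -0.020937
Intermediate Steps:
I = 14 (I = -3 + 17 = 14)
B(A, D) = 2583 (B(A, D) = 18 - 9*(-285) = 18 + 2565 = 2583)
b = 100983/155293 (b = (66641 + 34342)/(-59953 + 215246) = 100983/155293 ≈ 0.65027)
z(O) = 14/O
k(q) = 14/q
(B(109, 595) + b)/(k(465) + L) = (2583 + 100983/155293)/(14/465 - 123400) = 401222802/(155293*(14*(1/465) - 123400)) = 401222802/(155293*(14/465 - 123400)) = 401222802/(155293*(-57380986/465)) = (401222802/155293)*(-465/57380986) = -93284301465/4455432729449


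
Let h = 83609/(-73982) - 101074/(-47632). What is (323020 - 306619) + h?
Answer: 14449788334251/880977656 ≈ 16402.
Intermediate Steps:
h = 873798195/880977656 (h = 83609*(-1/73982) - 101074*(-1/47632) = -83609/73982 + 50537/23816 = 873798195/880977656 ≈ 0.99185)
(323020 - 306619) + h = (323020 - 306619) + 873798195/880977656 = 16401 + 873798195/880977656 = 14449788334251/880977656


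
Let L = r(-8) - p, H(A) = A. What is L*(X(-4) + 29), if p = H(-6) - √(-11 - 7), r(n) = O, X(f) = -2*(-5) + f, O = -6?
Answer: 105*I*√2 ≈ 148.49*I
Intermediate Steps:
X(f) = 10 + f
r(n) = -6
p = -6 - 3*I*√2 (p = -6 - √(-11 - 7) = -6 - √(-18) = -6 - 3*I*√2 ≈ -6.0 - 4.2426*I)
L = 3*I*√2 (L = -6 - (-6 - 3*I*√2) = -6 + (6 + 3*I*√2) = 3*I*√2 ≈ 4.2426*I)
L*(X(-4) + 29) = (3*I*√2)*((10 - 4) + 29) = (3*I*√2)*(6 + 29) = (3*I*√2)*35 = 105*I*√2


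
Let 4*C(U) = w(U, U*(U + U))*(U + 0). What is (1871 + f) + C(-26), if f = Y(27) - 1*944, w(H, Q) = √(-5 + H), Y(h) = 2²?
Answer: 931 - 13*I*√31/2 ≈ 931.0 - 36.19*I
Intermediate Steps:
Y(h) = 4
C(U) = U*√(-5 + U)/4 (C(U) = (√(-5 + U)*(U + 0))/4 = (√(-5 + U)*U)/4 = (U*√(-5 + U))/4 = U*√(-5 + U)/4)
f = -940 (f = 4 - 1*944 = 4 - 944 = -940)
(1871 + f) + C(-26) = (1871 - 940) + (¼)*(-26)*√(-5 - 26) = 931 + (¼)*(-26)*√(-31) = 931 + (¼)*(-26)*(I*√31) = 931 - 13*I*√31/2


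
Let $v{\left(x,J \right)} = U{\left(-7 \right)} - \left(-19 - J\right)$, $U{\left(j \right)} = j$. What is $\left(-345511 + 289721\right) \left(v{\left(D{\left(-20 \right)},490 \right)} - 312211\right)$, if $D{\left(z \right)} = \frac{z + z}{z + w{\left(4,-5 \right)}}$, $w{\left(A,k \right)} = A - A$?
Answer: $17390245110$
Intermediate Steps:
$w{\left(A,k \right)} = 0$
$D{\left(z \right)} = 2$ ($D{\left(z \right)} = \frac{z + z}{z + 0} = \frac{2 z}{z} = 2$)
$v{\left(x,J \right)} = 12 + J$ ($v{\left(x,J \right)} = -7 - \left(-19 - J\right) = -7 + \left(19 + J\right) = 12 + J$)
$\left(-345511 + 289721\right) \left(v{\left(D{\left(-20 \right)},490 \right)} - 312211\right) = \left(-345511 + 289721\right) \left(\left(12 + 490\right) - 312211\right) = - 55790 \left(502 - 312211\right) = \left(-55790\right) \left(-311709\right) = 17390245110$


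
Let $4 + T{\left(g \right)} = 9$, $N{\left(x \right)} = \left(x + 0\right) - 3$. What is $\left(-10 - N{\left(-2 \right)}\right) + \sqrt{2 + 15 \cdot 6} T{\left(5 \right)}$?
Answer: $-5 + 10 \sqrt{23} \approx 42.958$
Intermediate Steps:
$N{\left(x \right)} = -3 + x$ ($N{\left(x \right)} = x - 3 = -3 + x$)
$T{\left(g \right)} = 5$ ($T{\left(g \right)} = -4 + 9 = 5$)
$\left(-10 - N{\left(-2 \right)}\right) + \sqrt{2 + 15 \cdot 6} T{\left(5 \right)} = \left(-10 - \left(-3 - 2\right)\right) + \sqrt{2 + 15 \cdot 6} \cdot 5 = \left(-10 - -5\right) + \sqrt{2 + 90} \cdot 5 = \left(-10 + 5\right) + \sqrt{92} \cdot 5 = -5 + 2 \sqrt{23} \cdot 5 = -5 + 10 \sqrt{23}$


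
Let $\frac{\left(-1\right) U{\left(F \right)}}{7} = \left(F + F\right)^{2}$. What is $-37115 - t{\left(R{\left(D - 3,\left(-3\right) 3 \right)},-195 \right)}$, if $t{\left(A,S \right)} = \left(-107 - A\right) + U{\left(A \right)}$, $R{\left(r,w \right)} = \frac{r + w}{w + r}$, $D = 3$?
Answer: $-36979$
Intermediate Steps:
$U{\left(F \right)} = - 28 F^{2}$ ($U{\left(F \right)} = - 7 \left(F + F\right)^{2} = - 7 \left(2 F\right)^{2} = - 7 \cdot 4 F^{2} = - 28 F^{2}$)
$R{\left(r,w \right)} = 1$ ($R{\left(r,w \right)} = \frac{r + w}{r + w} = 1$)
$t{\left(A,S \right)} = -107 - A - 28 A^{2}$ ($t{\left(A,S \right)} = \left(-107 - A\right) - 28 A^{2} = -107 - A - 28 A^{2}$)
$-37115 - t{\left(R{\left(D - 3,\left(-3\right) 3 \right)},-195 \right)} = -37115 - \left(-107 - 1 - 28 \cdot 1^{2}\right) = -37115 - \left(-107 - 1 - 28\right) = -37115 - -136 = -37115 + 136 = -36979$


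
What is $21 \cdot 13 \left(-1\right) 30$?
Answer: $-8190$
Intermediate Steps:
$21 \cdot 13 \left(-1\right) 30 = 21 \left(-13\right) 30 = \left(-273\right) 30 = -8190$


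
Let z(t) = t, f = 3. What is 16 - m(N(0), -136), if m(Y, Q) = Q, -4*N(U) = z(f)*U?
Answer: 152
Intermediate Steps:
N(U) = -3*U/4
16 - m(N(0), -136) = 16 - 1*(-136) = 16 + 136 = 152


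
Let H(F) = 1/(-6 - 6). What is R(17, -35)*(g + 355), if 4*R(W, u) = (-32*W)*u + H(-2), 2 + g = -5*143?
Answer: -41354699/24 ≈ -1.7231e+6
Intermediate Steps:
H(F) = -1/12 (H(F) = 1/(-12) = -1/12)
g = -717 (g = -2 - 5*143 = -2 - 715 = -717)
R(W, u) = -1/48 - 8*W*u (R(W, u) = ((-32*W)*u - 1/12)/4 = (-32*W*u - 1/12)/4 = (-1/12 - 32*W*u)/4 = -1/48 - 8*W*u)
R(17, -35)*(g + 355) = (-1/48 - 8*17*(-35))*(-717 + 355) = (-1/48 + 4760)*(-362) = (228479/48)*(-362) = -41354699/24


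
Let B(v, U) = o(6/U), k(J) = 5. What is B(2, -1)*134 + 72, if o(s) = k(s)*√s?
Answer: 72 + 670*I*√6 ≈ 72.0 + 1641.2*I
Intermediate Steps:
o(s) = 5*√s
B(v, U) = 5*√6*√(1/U) (B(v, U) = 5*√(6/U) = 5*(√6*√(1/U)) = 5*√6*√(1/U))
B(2, -1)*134 + 72 = (5*√6*√(1/(-1)))*134 + 72 = (5*√6*√(-1))*134 + 72 = (5*√6*I)*134 + 72 = (5*I*√6)*134 + 72 = 670*I*√6 + 72 = 72 + 670*I*√6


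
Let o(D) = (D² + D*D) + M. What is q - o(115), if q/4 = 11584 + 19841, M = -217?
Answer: 99467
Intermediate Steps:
o(D) = -217 + 2*D² (o(D) = (D² + D*D) - 217 = (D² + D²) - 217 = 2*D² - 217 = -217 + 2*D²)
q = 125700 (q = 4*(11584 + 19841) = 4*31425 = 125700)
q - o(115) = 125700 - (-217 + 2*115²) = 125700 - (-217 + 2*13225) = 125700 - (-217 + 26450) = 125700 - 1*26233 = 125700 - 26233 = 99467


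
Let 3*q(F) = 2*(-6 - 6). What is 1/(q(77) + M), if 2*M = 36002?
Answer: 1/17993 ≈ 5.5577e-5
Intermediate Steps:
M = 18001 (M = (1/2)*36002 = 18001)
q(F) = -8 (q(F) = (2*(-6 - 6))/3 = (2*(-12))/3 = (1/3)*(-24) = -8)
1/(q(77) + M) = 1/(-8 + 18001) = 1/17993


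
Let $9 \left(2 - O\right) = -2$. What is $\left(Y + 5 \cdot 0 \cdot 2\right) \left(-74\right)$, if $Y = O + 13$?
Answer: $- \frac{10138}{9} \approx -1126.4$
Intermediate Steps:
$O = \frac{20}{9}$ ($O = 2 - - \frac{2}{9} = 2 + \frac{2}{9} = \frac{20}{9} \approx 2.2222$)
$Y = \frac{137}{9}$ ($Y = \frac{20}{9} + 13 = \frac{137}{9} \approx 15.222$)
$\left(Y + 5 \cdot 0 \cdot 2\right) \left(-74\right) = \left(\frac{137}{9} + 5 \cdot 0 \cdot 2\right) \left(-74\right) = \left(\frac{137}{9} + 0 \cdot 2\right) \left(-74\right) = \left(\frac{137}{9} + 0\right) \left(-74\right) = \frac{137}{9} \left(-74\right) = - \frac{10138}{9}$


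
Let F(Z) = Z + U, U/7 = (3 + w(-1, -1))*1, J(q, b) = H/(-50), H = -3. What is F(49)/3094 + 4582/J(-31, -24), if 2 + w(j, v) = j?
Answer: 101262221/1326 ≈ 76367.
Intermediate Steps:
w(j, v) = -2 + j
J(q, b) = 3/50 (J(q, b) = -3/(-50) = -3*(-1/50) = 3/50)
U = 0 (U = 7*((3 + (-2 - 1))*1) = 7*((3 - 3)*1) = 7*(0*1) = 7*0 = 0)
F(Z) = Z (F(Z) = Z + 0 = Z)
F(49)/3094 + 4582/J(-31, -24) = 49/3094 + 4582/(3/50) = 49*(1/3094) + 4582*(50/3) = 7/442 + 229100/3 = 101262221/1326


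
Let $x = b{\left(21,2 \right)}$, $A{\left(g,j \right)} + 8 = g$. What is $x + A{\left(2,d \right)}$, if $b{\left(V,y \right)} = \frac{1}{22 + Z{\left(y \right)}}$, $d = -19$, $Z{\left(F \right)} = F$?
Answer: $- \frac{143}{24} \approx -5.9583$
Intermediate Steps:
$A{\left(g,j \right)} = -8 + g$
$b{\left(V,y \right)} = \frac{1}{22 + y}$
$x = \frac{1}{24}$ ($x = \frac{1}{22 + 2} = \frac{1}{24} \approx 0.041667$)
$x + A{\left(2,d \right)} = \frac{1}{24} + \left(-8 + 2\right) = \frac{1}{24} - 6 = - \frac{143}{24}$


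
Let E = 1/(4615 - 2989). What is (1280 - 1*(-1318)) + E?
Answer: 4224349/1626 ≈ 2598.0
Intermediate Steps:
E = 1/1626 ≈ 0.00061501
(1280 - 1*(-1318)) + E = (1280 - 1*(-1318)) + 1/1626 = (1280 + 1318) + 1/1626 = 2598 + 1/1626 = 4224349/1626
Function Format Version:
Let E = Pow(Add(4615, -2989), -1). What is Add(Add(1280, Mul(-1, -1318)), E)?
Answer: Rational(4224349, 1626) ≈ 2598.0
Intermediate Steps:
E = Rational(1, 1626) (E = Pow(1626, -1) = Rational(1, 1626) ≈ 0.00061501)
Add(Add(1280, Mul(-1, -1318)), E) = Add(Add(1280, Mul(-1, -1318)), Rational(1, 1626)) = Add(Add(1280, 1318), Rational(1, 1626)) = Add(2598, Rational(1, 1626)) = Rational(4224349, 1626)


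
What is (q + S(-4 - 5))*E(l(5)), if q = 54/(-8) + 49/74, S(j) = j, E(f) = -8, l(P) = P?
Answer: 4466/37 ≈ 120.70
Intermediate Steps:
q = -901/148 (q = 54*(-1/8) + 49*(1/74) = -27/4 + 49/74 = -901/148 ≈ -6.0878)
(q + S(-4 - 5))*E(l(5)) = (-901/148 + (-4 - 5))*(-8) = (-901/148 - 9)*(-8) = -2233/148*(-8) = 4466/37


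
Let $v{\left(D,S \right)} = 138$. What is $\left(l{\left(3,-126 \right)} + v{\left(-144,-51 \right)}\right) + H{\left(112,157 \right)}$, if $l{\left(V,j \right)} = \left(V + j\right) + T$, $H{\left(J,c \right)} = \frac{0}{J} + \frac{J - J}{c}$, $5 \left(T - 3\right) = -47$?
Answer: $\frac{43}{5} \approx 8.6$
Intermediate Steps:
$T = - \frac{32}{5}$ ($T = 3 + \frac{1}{5} \left(-47\right) = 3 - \frac{47}{5} = - \frac{32}{5} \approx -6.4$)
$H{\left(J,c \right)} = 0$ ($H{\left(J,c \right)} = 0 + \frac{0}{c} = 0 + 0 = 0$)
$l{\left(V,j \right)} = - \frac{32}{5} + V + j$ ($l{\left(V,j \right)} = \left(V + j\right) - \frac{32}{5} = - \frac{32}{5} + V + j$)
$\left(l{\left(3,-126 \right)} + v{\left(-144,-51 \right)}\right) + H{\left(112,157 \right)} = \left(\left(- \frac{32}{5} + 3 - 126\right) + 138\right) + 0 = \left(- \frac{647}{5} + 138\right) + 0 = \frac{43}{5} + 0 = \frac{43}{5}$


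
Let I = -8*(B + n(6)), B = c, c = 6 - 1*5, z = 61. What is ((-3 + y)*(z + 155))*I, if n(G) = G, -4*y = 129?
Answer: 426384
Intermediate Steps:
y = -129/4 (y = -¼*129 = -129/4 ≈ -32.250)
c = 1 (c = 6 - 5 = 1)
B = 1
I = -56 (I = -8*(1 + 6) = -8*7 = -56)
((-3 + y)*(z + 155))*I = ((-3 - 129/4)*(61 + 155))*(-56) = -141/4*216*(-56) = -7614*(-56) = 426384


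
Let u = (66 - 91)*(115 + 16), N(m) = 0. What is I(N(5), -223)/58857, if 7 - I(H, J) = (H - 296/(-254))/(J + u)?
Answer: 1554935/13073493411 ≈ 0.00011894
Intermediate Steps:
u = -3275 (u = -25*131 = -3275)
I(H, J) = 7 - (148/127 + H)/(-3275 + J) (I(H, J) = 7 - (H - 296/(-254))/(J - 3275) = 7 - (H - 296*(-1/254))/(-3275 + J) = 7 - (H + 148/127)/(-3275 + J) = 7 - (148/127 + H)/(-3275 + J))
I(N(5), -223)/58857 = ((-2911623/127 - 1*0 + 7*(-223))/(-3275 - 223))/58857 = ((-2911623/127 + 0 - 1561)/(-3498))*(1/58857) = -1/3498*(-3109870/127)*(1/58857) = (1554935/222123)*(1/58857) = 1554935/13073493411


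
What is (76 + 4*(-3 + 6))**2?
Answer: 7744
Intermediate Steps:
(76 + 4*(-3 + 6))**2 = (76 + 4*3)**2 = (76 + 12)**2 = 88**2 = 7744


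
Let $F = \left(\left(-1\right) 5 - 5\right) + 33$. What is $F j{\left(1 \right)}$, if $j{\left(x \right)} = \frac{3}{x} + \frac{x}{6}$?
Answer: $\frac{437}{6} \approx 72.833$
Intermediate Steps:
$j{\left(x \right)} = \frac{3}{x} + \frac{x}{6}$ ($j{\left(x \right)} = \frac{3}{x} + x \frac{1}{6} = \frac{3}{x} + \frac{x}{6}$)
$F = 23$ ($F = \left(-5 - 5\right) + 33 = -10 + 33 = 23$)
$F j{\left(1 \right)} = 23 \left(\frac{3}{1} + \frac{1}{6} \cdot 1\right) = 23 \left(3 \cdot 1 + \frac{1}{6}\right) = 23 \left(3 + \frac{1}{6}\right) = 23 \cdot \frac{19}{6} = \frac{437}{6}$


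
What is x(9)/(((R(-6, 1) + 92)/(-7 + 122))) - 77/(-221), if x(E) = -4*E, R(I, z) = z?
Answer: -302593/6851 ≈ -44.168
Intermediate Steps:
x(9)/(((R(-6, 1) + 92)/(-7 + 122))) - 77/(-221) = (-4*9)/(((1 + 92)/(-7 + 122))) - 77/(-221) = -36/(93/115) - 77*(-1/221) = -36/(93*(1/115)) + 77/221 = -36/93/115 + 77/221 = -36*115/93 + 77/221 = -1380/31 + 77/221 = -302593/6851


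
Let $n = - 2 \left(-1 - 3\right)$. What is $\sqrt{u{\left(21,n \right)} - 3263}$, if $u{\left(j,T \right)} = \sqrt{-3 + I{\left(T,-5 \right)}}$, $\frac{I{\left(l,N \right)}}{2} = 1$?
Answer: $\sqrt{-3263 + i} \approx 0.00875 + 57.123 i$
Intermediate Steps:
$n = 8$ ($n = \left(-2\right) \left(-4\right) = 8$)
$I{\left(l,N \right)} = 2$ ($I{\left(l,N \right)} = 2 \cdot 1 = 2$)
$u{\left(j,T \right)} = i$ ($u{\left(j,T \right)} = \sqrt{-3 + 2} = \sqrt{-1} = i$)
$\sqrt{u{\left(21,n \right)} - 3263} = \sqrt{i - 3263} = \sqrt{-3263 + i}$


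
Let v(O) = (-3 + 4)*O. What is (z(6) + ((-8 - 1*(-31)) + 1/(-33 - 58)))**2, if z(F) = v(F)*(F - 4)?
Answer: 10137856/8281 ≈ 1224.2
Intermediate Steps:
v(O) = O (v(O) = 1*O = O)
z(F) = F*(-4 + F) (z(F) = F*(F - 4) = F*(-4 + F))
(z(6) + ((-8 - 1*(-31)) + 1/(-33 - 58)))**2 = (6*(-4 + 6) + ((-8 - 1*(-31)) + 1/(-33 - 58)))**2 = (6*2 + ((-8 + 31) + 1/(-91)))**2 = (12 + (23 - 1/91))**2 = (12 + 2092/91)**2 = (3184/91)**2 = 10137856/8281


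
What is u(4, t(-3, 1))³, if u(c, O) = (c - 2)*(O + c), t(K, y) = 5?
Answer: 5832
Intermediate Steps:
u(c, O) = (-2 + c)*(O + c)
u(4, t(-3, 1))³ = (4² - 2*5 - 2*4 + 5*4)³ = (16 - 10 - 8 + 20)³ = 18³ = 5832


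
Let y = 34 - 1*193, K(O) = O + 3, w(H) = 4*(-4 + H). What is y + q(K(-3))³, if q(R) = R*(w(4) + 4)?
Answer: -159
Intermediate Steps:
w(H) = -16 + 4*H
K(O) = 3 + O
q(R) = 4*R (q(R) = R*((-16 + 4*4) + 4) = R*((-16 + 16) + 4) = R*(0 + 4) = R*4 = 4*R)
y = -159 (y = 34 - 193 = -159)
y + q(K(-3))³ = -159 + (4*(3 - 3))³ = -159 + (4*0)³ = -159 + 0³ = -159 + 0 = -159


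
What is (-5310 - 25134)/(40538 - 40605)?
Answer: 30444/67 ≈ 454.39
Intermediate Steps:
(-5310 - 25134)/(40538 - 40605) = -30444/(-67) = -30444*(-1/67) = 30444/67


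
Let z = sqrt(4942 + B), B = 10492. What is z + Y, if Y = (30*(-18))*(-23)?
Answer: 12420 + sqrt(15434) ≈ 12544.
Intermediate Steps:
Y = 12420 (Y = -540*(-23) = 12420)
z = sqrt(15434) (z = sqrt(4942 + 10492) = sqrt(15434) ≈ 124.23)
z + Y = sqrt(15434) + 12420 = 12420 + sqrt(15434)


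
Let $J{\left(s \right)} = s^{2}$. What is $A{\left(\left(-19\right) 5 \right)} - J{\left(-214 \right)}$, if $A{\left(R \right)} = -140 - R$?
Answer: $-45841$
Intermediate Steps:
$A{\left(\left(-19\right) 5 \right)} - J{\left(-214 \right)} = \left(-140 - \left(-19\right) 5\right) - \left(-214\right)^{2} = \left(-140 - -95\right) - 45796 = \left(-140 + 95\right) - 45796 = -45 - 45796 = -45841$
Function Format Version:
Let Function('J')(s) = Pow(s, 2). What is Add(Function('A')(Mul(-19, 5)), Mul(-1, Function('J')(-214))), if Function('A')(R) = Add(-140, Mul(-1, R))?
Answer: -45841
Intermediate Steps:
Add(Function('A')(Mul(-19, 5)), Mul(-1, Function('J')(-214))) = Add(Add(-140, Mul(-1, Mul(-19, 5))), Mul(-1, Pow(-214, 2))) = Add(Add(-140, Mul(-1, -95)), Mul(-1, 45796)) = Add(Add(-140, 95), -45796) = Add(-45, -45796) = -45841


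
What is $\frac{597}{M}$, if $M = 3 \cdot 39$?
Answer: $\frac{199}{39} \approx 5.1026$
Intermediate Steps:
$M = 117$
$\frac{597}{M} = \frac{597}{117} = 597 \cdot \frac{1}{117} = \frac{199}{39}$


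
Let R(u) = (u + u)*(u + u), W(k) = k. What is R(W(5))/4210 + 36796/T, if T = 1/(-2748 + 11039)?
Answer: 128436842766/421 ≈ 3.0508e+8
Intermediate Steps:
R(u) = 4*u² (R(u) = (2*u)*(2*u) = 4*u²)
T = 1/8291 ≈ 0.00012061
R(W(5))/4210 + 36796/T = (4*5²)/4210 + 36796/(1/8291) = (4*25)*(1/4210) + 36796*8291 = 100*(1/4210) + 305075636 = 10/421 + 305075636 = 128436842766/421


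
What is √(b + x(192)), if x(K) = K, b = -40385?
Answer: I*√40193 ≈ 200.48*I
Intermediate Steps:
√(b + x(192)) = √(-40385 + 192) = √(-40193) = I*√40193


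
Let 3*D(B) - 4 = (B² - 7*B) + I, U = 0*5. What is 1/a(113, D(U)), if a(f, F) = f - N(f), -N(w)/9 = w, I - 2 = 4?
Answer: 1/1130 ≈ 0.00088496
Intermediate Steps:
I = 6 (I = 2 + 4 = 6)
N(w) = -9*w
U = 0
D(B) = 10/3 - 7*B/3 + B²/3 (D(B) = 4/3 + ((B² - 7*B) + 6)/3 = 4/3 + (6 + B² - 7*B)/3 = 4/3 + (2 - 7*B/3 + B²/3) = 10/3 - 7*B/3 + B²/3)
a(f, F) = 10*f (a(f, F) = f - (-9)*f = f + 9*f = 10*f)
1/a(113, D(U)) = 1/(10*113) = 1/1130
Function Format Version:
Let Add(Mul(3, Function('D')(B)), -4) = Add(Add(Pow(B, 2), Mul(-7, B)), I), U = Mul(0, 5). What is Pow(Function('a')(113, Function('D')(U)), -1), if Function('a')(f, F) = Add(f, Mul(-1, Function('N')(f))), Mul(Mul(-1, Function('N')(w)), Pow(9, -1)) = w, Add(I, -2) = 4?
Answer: Rational(1, 1130) ≈ 0.00088496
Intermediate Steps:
I = 6 (I = Add(2, 4) = 6)
Function('N')(w) = Mul(-9, w)
U = 0
Function('D')(B) = Add(Rational(10, 3), Mul(Rational(-7, 3), B), Mul(Rational(1, 3), Pow(B, 2))) (Function('D')(B) = Add(Rational(4, 3), Mul(Rational(1, 3), Add(Add(Pow(B, 2), Mul(-7, B)), 6))) = Add(Rational(4, 3), Mul(Rational(1, 3), Add(6, Pow(B, 2), Mul(-7, B)))) = Add(Rational(4, 3), Add(2, Mul(Rational(-7, 3), B), Mul(Rational(1, 3), Pow(B, 2)))) = Add(Rational(10, 3), Mul(Rational(-7, 3), B), Mul(Rational(1, 3), Pow(B, 2))))
Function('a')(f, F) = Mul(10, f) (Function('a')(f, F) = Add(f, Mul(-1, Mul(-9, f))) = Add(f, Mul(9, f)) = Mul(10, f))
Pow(Function('a')(113, Function('D')(U)), -1) = Pow(Mul(10, 113), -1) = Pow(1130, -1) = Rational(1, 1130)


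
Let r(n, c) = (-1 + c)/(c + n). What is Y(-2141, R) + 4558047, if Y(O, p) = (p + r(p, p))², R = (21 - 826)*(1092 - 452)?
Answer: 281818840369465191430401/1061724160000 ≈ 2.6543e+11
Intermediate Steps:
R = -515200 (R = -805*640 = -515200)
r(n, c) = (-1 + c)/(c + n)
Y(O, p) = (p + (-1 + p)/(2*p))² (Y(O, p) = (p + (-1 + p)/(p + p))² = (p + (-1 + p)/((2*p)))² = (p + (1/(2*p))*(-1 + p))² = (p + (-1 + p)/(2*p))²)
Y(-2141, R) + 4558047 = (¼)*(-1 - 515200 + 2*(-515200)²)²/(-515200)² + 4558047 = (¼)*(1/265431040000)*(-1 - 515200 + 2*265431040000)² + 4558047 = (¼)*(1/265431040000)*(-1 - 515200 + 530862080000)² + 4558047 = (¼)*(1/265431040000)*530861564799² + 4558047 = (¼)*(1/265431040000)*281814000980842875910401 + 4558047 = 281814000980842875910401/1061724160000 + 4558047 = 281818840369465191430401/1061724160000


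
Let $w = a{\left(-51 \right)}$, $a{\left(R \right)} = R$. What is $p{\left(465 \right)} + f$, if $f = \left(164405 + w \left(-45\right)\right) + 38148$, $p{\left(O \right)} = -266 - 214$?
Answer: $204368$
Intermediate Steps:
$w = -51$
$p{\left(O \right)} = -480$
$f = 204848$ ($f = \left(164405 - -2295\right) + 38148 = \left(164405 + 2295\right) + 38148 = 166700 + 38148 = 204848$)
$p{\left(465 \right)} + f = -480 + 204848 = 204368$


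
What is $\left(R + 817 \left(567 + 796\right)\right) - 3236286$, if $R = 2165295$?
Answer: $42580$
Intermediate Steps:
$\left(R + 817 \left(567 + 796\right)\right) - 3236286 = \left(2165295 + 817 \left(567 + 796\right)\right) - 3236286 = \left(2165295 + 817 \cdot 1363\right) - 3236286 = \left(2165295 + 1113571\right) - 3236286 = 3278866 - 3236286 = 42580$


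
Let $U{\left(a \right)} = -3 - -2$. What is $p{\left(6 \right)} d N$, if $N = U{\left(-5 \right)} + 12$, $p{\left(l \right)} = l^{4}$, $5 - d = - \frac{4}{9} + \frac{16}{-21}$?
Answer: $\frac{619344}{7} \approx 88478.0$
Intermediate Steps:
$U{\left(a \right)} = -1$ ($U{\left(a \right)} = -3 + 2 = -1$)
$d = \frac{391}{63}$ ($d = 5 - \left(- \frac{4}{9} + \frac{16}{-21}\right) = 5 - \left(\left(-4\right) \frac{1}{9} + 16 \left(- \frac{1}{21}\right)\right) = 5 - \left(- \frac{4}{9} - \frac{16}{21}\right) = 5 - - \frac{76}{63} = 5 + \frac{76}{63} = \frac{391}{63} \approx 6.2064$)
$N = 11$ ($N = -1 + 12 = 11$)
$p{\left(6 \right)} d N = 6^{4} \cdot \frac{391}{63} \cdot 11 = 1296 \cdot \frac{391}{63} \cdot 11 = \frac{56304}{7} \cdot 11 = \frac{619344}{7}$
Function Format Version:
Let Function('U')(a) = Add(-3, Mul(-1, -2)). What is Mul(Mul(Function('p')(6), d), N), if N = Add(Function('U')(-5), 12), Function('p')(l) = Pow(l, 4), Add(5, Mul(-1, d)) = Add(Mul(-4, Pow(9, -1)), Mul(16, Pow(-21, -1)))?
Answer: Rational(619344, 7) ≈ 88478.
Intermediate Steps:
Function('U')(a) = -1 (Function('U')(a) = Add(-3, 2) = -1)
d = Rational(391, 63) (d = Add(5, Mul(-1, Add(Mul(-4, Pow(9, -1)), Mul(16, Pow(-21, -1))))) = Add(5, Mul(-1, Add(Mul(-4, Rational(1, 9)), Mul(16, Rational(-1, 21))))) = Add(5, Mul(-1, Add(Rational(-4, 9), Rational(-16, 21)))) = Add(5, Mul(-1, Rational(-76, 63))) = Add(5, Rational(76, 63)) = Rational(391, 63) ≈ 6.2064)
N = 11 (N = Add(-1, 12) = 11)
Mul(Mul(Function('p')(6), d), N) = Mul(Mul(Pow(6, 4), Rational(391, 63)), 11) = Mul(Mul(1296, Rational(391, 63)), 11) = Mul(Rational(56304, 7), 11) = Rational(619344, 7)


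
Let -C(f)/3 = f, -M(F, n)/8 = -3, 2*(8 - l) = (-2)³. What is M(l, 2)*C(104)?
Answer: -7488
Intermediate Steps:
l = 12 (l = 8 - ½*(-2)³ = 8 - ½*(-8) = 8 + 4 = 12)
M(F, n) = 24 (M(F, n) = -8*(-3) = 24)
C(f) = -3*f
M(l, 2)*C(104) = 24*(-3*104) = 24*(-312) = -7488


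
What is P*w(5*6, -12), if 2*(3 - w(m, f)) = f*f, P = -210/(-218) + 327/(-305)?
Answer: 249642/33245 ≈ 7.5092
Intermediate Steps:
P = -3618/33245 (P = -210*(-1/218) + 327*(-1/305) = 105/109 - 327/305 = -3618/33245 ≈ -0.10883)
w(m, f) = 3 - f²/2 (w(m, f) = 3 - f*f/2 = 3 - f²/2)
P*w(5*6, -12) = -3618*(3 - ½*(-12)²)/33245 = -3618*(3 - ½*144)/33245 = -3618*(3 - 72)/33245 = -3618/33245*(-69) = 249642/33245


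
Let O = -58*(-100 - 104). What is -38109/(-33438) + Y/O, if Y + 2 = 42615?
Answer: 312633197/65939736 ≈ 4.7412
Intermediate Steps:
Y = 42613 (Y = -2 + 42615 = 42613)
O = 11832 (O = -58*(-204) = 11832)
-38109/(-33438) + Y/O = -38109/(-33438) + 42613/11832 = -38109*(-1/33438) + 42613*(1/11832) = 12703/11146 + 42613/11832 = 312633197/65939736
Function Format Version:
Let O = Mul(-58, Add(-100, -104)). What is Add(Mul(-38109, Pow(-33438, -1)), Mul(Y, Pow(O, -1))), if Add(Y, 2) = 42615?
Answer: Rational(312633197, 65939736) ≈ 4.7412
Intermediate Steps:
Y = 42613 (Y = Add(-2, 42615) = 42613)
O = 11832 (O = Mul(-58, -204) = 11832)
Add(Mul(-38109, Pow(-33438, -1)), Mul(Y, Pow(O, -1))) = Add(Mul(-38109, Pow(-33438, -1)), Mul(42613, Pow(11832, -1))) = Add(Mul(-38109, Rational(-1, 33438)), Mul(42613, Rational(1, 11832))) = Add(Rational(12703, 11146), Rational(42613, 11832)) = Rational(312633197, 65939736)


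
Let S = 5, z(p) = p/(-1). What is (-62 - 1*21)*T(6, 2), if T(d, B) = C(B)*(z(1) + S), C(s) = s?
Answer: -664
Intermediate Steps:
z(p) = -p (z(p) = p*(-1) = -p)
T(d, B) = 4*B (T(d, B) = B*(-1*1 + 5) = B*(-1 + 5) = B*4 = 4*B)
(-62 - 1*21)*T(6, 2) = (-62 - 1*21)*(4*2) = (-62 - 21)*8 = -83*8 = -664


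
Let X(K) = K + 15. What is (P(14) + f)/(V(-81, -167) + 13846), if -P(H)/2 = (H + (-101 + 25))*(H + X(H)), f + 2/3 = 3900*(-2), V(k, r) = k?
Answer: -7406/41295 ≈ -0.17934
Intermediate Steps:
X(K) = 15 + K
f = -23402/3 (f = -⅔ + 3900*(-2) = -⅔ - 7800 = -23402/3 ≈ -7800.7)
P(H) = -2*(-76 + H)*(15 + 2*H) (P(H) = -2*(H + (-101 + 25))*(H + (15 + H)) = -2*(H - 76)*(15 + 2*H) = -2*(-76 + H)*(15 + 2*H))
(P(14) + f)/(V(-81, -167) + 13846) = ((2280 - 4*14² + 274*14) - 23402/3)/(-81 + 13846) = ((2280 - 4*196 + 3836) - 23402/3)/13765 = ((2280 - 784 + 3836) - 23402/3)*(1/13765) = (5332 - 23402/3)*(1/13765) = -7406/3*1/13765 = -7406/41295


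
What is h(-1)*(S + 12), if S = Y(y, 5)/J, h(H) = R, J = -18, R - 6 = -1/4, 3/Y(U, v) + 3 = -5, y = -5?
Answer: 13271/192 ≈ 69.120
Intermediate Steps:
Y(U, v) = -3/8 (Y(U, v) = 3/(-3 - 5) = 3/(-8) = 3*(-1/8) = -3/8)
R = 23/4 (R = 6 - 1/4 = 23/4 ≈ 5.7500)
h(H) = 23/4
S = 1/48 (S = -3/8/(-18) = -3/8*(-1/18) = 1/48 ≈ 0.020833)
h(-1)*(S + 12) = 23*(1/48 + 12)/4 = (23/4)*(577/48) = 13271/192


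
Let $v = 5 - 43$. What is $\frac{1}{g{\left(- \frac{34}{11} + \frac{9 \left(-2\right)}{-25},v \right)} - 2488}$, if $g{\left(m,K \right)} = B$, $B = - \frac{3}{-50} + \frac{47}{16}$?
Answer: $- \frac{400}{994001} \approx -0.00040241$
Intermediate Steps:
$B = \frac{1199}{400}$ ($B = \left(-3\right) \left(- \frac{1}{50}\right) + 47 \cdot \frac{1}{16} = \frac{3}{50} + \frac{47}{16} = \frac{1199}{400} \approx 2.9975$)
$v = -38$ ($v = 5 - 43 = -38$)
$g{\left(m,K \right)} = \frac{1199}{400}$
$\frac{1}{g{\left(- \frac{34}{11} + \frac{9 \left(-2\right)}{-25},v \right)} - 2488} = \frac{1}{\frac{1199}{400} - 2488} = \frac{1}{- \frac{994001}{400}} = - \frac{400}{994001}$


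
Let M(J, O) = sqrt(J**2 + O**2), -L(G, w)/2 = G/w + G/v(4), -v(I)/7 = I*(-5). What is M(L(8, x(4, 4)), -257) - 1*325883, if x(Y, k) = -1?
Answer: -325883 + sqrt(81219161)/35 ≈ -3.2563e+5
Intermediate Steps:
v(I) = 35*I (v(I) = -7*I*(-5) = -(-35)*I = 35*I)
L(G, w) = -G/70 - 2*G/w (L(G, w) = -2*(G/w + G/((35*4))) = -2*(G/w + G/140) = -2*(G/140 + G/w) = -G/70 - 2*G/w)
M(L(8, x(4, 4)), -257) - 1*325883 = sqrt(((1/70)*8*(-140 - 1*(-1))/(-1))**2 + (-257)**2) - 1*325883 = sqrt(((1/70)*8*(-1)*(-140 + 1))**2 + 66049) - 325883 = sqrt(((1/70)*8*(-1)*(-139))**2 + 66049) - 325883 = sqrt((556/35)**2 + 66049) - 325883 = sqrt(309136/1225 + 66049) - 325883 = sqrt(81219161/1225) - 325883 = sqrt(81219161)/35 - 325883 = -325883 + sqrt(81219161)/35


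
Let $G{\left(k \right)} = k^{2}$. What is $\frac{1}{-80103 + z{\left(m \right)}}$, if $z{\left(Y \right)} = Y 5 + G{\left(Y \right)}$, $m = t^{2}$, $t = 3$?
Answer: $- \frac{1}{79977} \approx -1.2504 \cdot 10^{-5}$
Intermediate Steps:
$m = 9$ ($m = 3^{2} = 9$)
$z{\left(Y \right)} = Y^{2} + 5 Y$ ($z{\left(Y \right)} = Y 5 + Y^{2} = 5 Y + Y^{2} = Y^{2} + 5 Y$)
$\frac{1}{-80103 + z{\left(m \right)}} = \frac{1}{-80103 + 9 \left(5 + 9\right)} = \frac{1}{-80103 + 9 \cdot 14} = \frac{1}{-80103 + 126} = \frac{1}{-79977} = - \frac{1}{79977}$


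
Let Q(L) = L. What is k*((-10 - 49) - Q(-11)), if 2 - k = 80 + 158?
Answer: 11328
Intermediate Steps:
k = -236 (k = 2 - (80 + 158) = 2 - 1*238 = 2 - 238 = -236)
k*((-10 - 49) - Q(-11)) = -236*((-10 - 49) - 1*(-11)) = -236*(-59 + 11) = -236*(-48) = 11328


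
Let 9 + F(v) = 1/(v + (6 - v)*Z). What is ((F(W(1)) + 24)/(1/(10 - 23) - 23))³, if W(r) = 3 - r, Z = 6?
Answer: -59776471/216000000 ≈ -0.27674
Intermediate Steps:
F(v) = -9 + 1/(36 - 5*v) (F(v) = -9 + 1/(v + (6 - v)*6) = -9 + 1/(v + (36 - 6*v)) = -9 + 1/(36 - 5*v))
((F(W(1)) + 24)/(1/(10 - 23) - 23))³ = (((323 - 45*(3 - 1*1))/(-36 + 5*(3 - 1*1)) + 24)/(1/(10 - 23) - 23))³ = (((323 - 45*(3 - 1))/(-36 + 5*(3 - 1)) + 24)/(1/(-13) - 23))³ = (((323 - 45*2)/(-36 + 5*2) + 24)/(-1/13 - 23))³ = (((323 - 90)/(-36 + 10) + 24)/(-300/13))³ = ((233/(-26) + 24)*(-13/300))³ = ((-1/26*233 + 24)*(-13/300))³ = ((-233/26 + 24)*(-13/300))³ = ((391/26)*(-13/300))³ = (-391/600)³ = -59776471/216000000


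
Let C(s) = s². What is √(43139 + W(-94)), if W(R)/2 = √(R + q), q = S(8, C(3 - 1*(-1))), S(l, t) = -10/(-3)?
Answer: √(388251 + 24*I*√51)/3 ≈ 207.7 + 0.045845*I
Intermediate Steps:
S(l, t) = 10/3 (S(l, t) = -10*(-⅓) = 10/3)
q = 10/3 ≈ 3.3333
W(R) = 2*√(10/3 + R) (W(R) = 2*√(R + 10/3) = 2*√(10/3 + R))
√(43139 + W(-94)) = √(43139 + 2*√(30 + 9*(-94))/3) = √(43139 + 2*√(30 - 846)/3) = √(43139 + 2*√(-816)/3) = √(43139 + 2*(4*I*√51)/3) = √(43139 + 8*I*√51/3)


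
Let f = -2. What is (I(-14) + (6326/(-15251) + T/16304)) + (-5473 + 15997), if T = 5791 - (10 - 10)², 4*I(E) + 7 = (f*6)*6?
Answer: 2611891143729/248652304 ≈ 10504.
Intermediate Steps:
I(E) = -79/4 (I(E) = -7/4 + (-2*6*6)/4 = -7/4 + (-12*6)/4 = -7/4 + (¼)*(-72) = -7/4 - 18 = -79/4)
T = 5791 (T = 5791 - 1*0² = 5791 - 1*0 = 5791 + 0 = 5791)
(I(-14) + (6326/(-15251) + T/16304)) + (-5473 + 15997) = (-79/4 + (6326/(-15251) + 5791/16304)) + (-5473 + 15997) = (-79/4 + (6326*(-1/15251) + 5791*(1/16304))) + 10524 = (-79/4 + (-6326/15251 + 5791/16304)) + 10524 = (-79/4 - 14820563/248652304) + 10524 = -4925703567/248652304 + 10524 = 2611891143729/248652304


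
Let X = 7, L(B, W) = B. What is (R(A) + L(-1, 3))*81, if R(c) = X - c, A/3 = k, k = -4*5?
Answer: 5346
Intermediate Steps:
k = -20
A = -60 (A = 3*(-20) = -60)
R(c) = 7 - c
(R(A) + L(-1, 3))*81 = ((7 - 1*(-60)) - 1)*81 = ((7 + 60) - 1)*81 = (67 - 1)*81 = 66*81 = 5346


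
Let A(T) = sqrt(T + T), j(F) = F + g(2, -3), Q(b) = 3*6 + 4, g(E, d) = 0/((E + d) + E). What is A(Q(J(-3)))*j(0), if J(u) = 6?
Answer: 0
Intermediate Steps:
g(E, d) = 0 (g(E, d) = 0/(d + 2*E) = 0)
Q(b) = 22 (Q(b) = 18 + 4 = 22)
j(F) = F (j(F) = F + 0 = F)
A(T) = sqrt(2)*sqrt(T) (A(T) = sqrt(2*T) = sqrt(2)*sqrt(T))
A(Q(J(-3)))*j(0) = (sqrt(2)*sqrt(22))*0 = (2*sqrt(11))*0 = 0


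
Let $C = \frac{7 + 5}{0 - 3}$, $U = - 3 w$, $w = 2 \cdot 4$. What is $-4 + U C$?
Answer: $92$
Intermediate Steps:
$w = 8$
$U = -24$ ($U = \left(-3\right) 8 = -24$)
$C = -4$ ($C = \frac{12}{-3} = 12 \left(- \frac{1}{3}\right) = -4$)
$-4 + U C = -4 - -96 = -4 + 96 = 92$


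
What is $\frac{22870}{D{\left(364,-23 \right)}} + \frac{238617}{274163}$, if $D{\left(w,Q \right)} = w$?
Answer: $\frac{3178482199}{49897666} \approx 63.7$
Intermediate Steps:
$\frac{22870}{D{\left(364,-23 \right)}} + \frac{238617}{274163} = \frac{22870}{364} + \frac{238617}{274163} = 22870 \cdot \frac{1}{364} + 238617 \cdot \frac{1}{274163} = \frac{11435}{182} + \frac{238617}{274163} = \frac{3178482199}{49897666}$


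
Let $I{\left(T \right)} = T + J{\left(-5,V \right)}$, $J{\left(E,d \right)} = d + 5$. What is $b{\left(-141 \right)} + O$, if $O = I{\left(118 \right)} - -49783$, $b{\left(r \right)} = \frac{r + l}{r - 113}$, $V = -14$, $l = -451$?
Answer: $\frac{6336580}{127} \approx 49894.0$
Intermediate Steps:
$J{\left(E,d \right)} = 5 + d$
$b{\left(r \right)} = \frac{-451 + r}{-113 + r}$ ($b{\left(r \right)} = \frac{r - 451}{r - 113} = \frac{-451 + r}{-113 + r}$)
$I{\left(T \right)} = -9 + T$ ($I{\left(T \right)} = T + \left(5 - 14\right) = T - 9 = -9 + T$)
$O = 49892$ ($O = \left(-9 + 118\right) - -49783 = 109 + 49783 = 49892$)
$b{\left(-141 \right)} + O = \frac{-451 - 141}{-113 - 141} + 49892 = \frac{1}{-254} \left(-592\right) + 49892 = \left(- \frac{1}{254}\right) \left(-592\right) + 49892 = \frac{296}{127} + 49892 = \frac{6336580}{127}$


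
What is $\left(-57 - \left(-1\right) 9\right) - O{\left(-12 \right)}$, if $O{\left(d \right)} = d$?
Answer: $-36$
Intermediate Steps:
$\left(-57 - \left(-1\right) 9\right) - O{\left(-12 \right)} = \left(-57 - \left(-1\right) 9\right) - -12 = \left(-57 - -9\right) + 12 = \left(-57 + 9\right) + 12 = -48 + 12 = -36$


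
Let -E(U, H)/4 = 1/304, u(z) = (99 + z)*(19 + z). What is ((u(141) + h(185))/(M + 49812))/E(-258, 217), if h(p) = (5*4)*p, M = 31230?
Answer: -1599800/40521 ≈ -39.481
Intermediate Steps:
u(z) = (19 + z)*(99 + z)
h(p) = 20*p
E(U, H) = -1/76 (E(U, H) = -4/304 = -4*1/304 = -1/76)
((u(141) + h(185))/(M + 49812))/E(-258, 217) = (((1881 + 141**2 + 118*141) + 20*185)/(31230 + 49812))/(-1/76) = (((1881 + 19881 + 16638) + 3700)/81042)*(-76) = ((38400 + 3700)*(1/81042))*(-76) = (42100*(1/81042))*(-76) = (21050/40521)*(-76) = -1599800/40521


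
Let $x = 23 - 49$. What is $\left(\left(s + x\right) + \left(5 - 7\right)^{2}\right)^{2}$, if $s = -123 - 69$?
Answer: $45796$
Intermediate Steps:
$x = -26$
$s = -192$
$\left(\left(s + x\right) + \left(5 - 7\right)^{2}\right)^{2} = \left(\left(-192 - 26\right) + \left(5 - 7\right)^{2}\right)^{2} = \left(-218 + \left(-2\right)^{2}\right)^{2} = \left(-218 + 4\right)^{2} = \left(-214\right)^{2} = 45796$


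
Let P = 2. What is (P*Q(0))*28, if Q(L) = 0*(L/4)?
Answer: 0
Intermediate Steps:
Q(L) = 0 (Q(L) = 0*(L*(¼)) = 0*(L/4) = 0)
(P*Q(0))*28 = (2*0)*28 = 0*28 = 0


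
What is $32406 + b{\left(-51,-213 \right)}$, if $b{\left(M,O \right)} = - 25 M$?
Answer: $33681$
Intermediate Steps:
$32406 + b{\left(-51,-213 \right)} = 32406 - -1275 = 32406 + 1275 = 33681$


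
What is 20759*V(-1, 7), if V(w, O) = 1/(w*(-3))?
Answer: 20759/3 ≈ 6919.7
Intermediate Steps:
V(w, O) = -1/(3*w) (V(w, O) = 1/(-3*w) = -1/(3*w))
20759*V(-1, 7) = 20759*(-⅓/(-1)) = 20759*(-⅓*(-1)) = 20759*(⅓) = 20759/3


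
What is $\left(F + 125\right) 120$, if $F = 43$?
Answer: $20160$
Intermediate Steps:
$\left(F + 125\right) 120 = \left(43 + 125\right) 120 = 168 \cdot 120 = 20160$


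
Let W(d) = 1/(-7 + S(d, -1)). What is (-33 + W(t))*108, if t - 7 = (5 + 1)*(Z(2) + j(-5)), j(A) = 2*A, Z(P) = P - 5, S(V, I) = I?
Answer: -7155/2 ≈ -3577.5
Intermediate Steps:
Z(P) = -5 + P
t = -71 (t = 7 + (5 + 1)*((-5 + 2) + 2*(-5)) = 7 + 6*(-3 - 10) = 7 + 6*(-13) = 7 - 78 = -71)
W(d) = -⅛ (W(d) = 1/(-7 - 1) = 1/(-8) = -⅛)
(-33 + W(t))*108 = (-33 - ⅛)*108 = -265/8*108 = -7155/2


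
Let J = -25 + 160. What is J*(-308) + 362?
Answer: -41218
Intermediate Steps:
J = 135
J*(-308) + 362 = 135*(-308) + 362 = -41580 + 362 = -41218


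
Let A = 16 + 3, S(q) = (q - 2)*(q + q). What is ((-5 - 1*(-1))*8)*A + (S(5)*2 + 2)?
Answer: -546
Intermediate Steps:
S(q) = 2*q*(-2 + q) (S(q) = (-2 + q)*(2*q) = 2*q*(-2 + q))
A = 19
((-5 - 1*(-1))*8)*A + (S(5)*2 + 2) = ((-5 - 1*(-1))*8)*19 + ((2*5*(-2 + 5))*2 + 2) = ((-5 + 1)*8)*19 + ((2*5*3)*2 + 2) = -4*8*19 + (30*2 + 2) = -32*19 + (60 + 2) = -608 + 62 = -546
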